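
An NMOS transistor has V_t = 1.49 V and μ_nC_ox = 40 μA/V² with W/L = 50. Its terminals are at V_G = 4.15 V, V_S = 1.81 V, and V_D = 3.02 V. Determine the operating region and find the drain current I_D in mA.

Saturation; I_D = 0.723 mA

V_GS = V_G − V_S = 4.15 − 1.81 = 2.34 V; V_DS = V_D − V_S = 3.02 − 1.81 = 1.21 V.
k_n = μ_nC_ox · (W/L) = 2 mA/V².
V_ov = V_GS − V_t = 2.34 − 1.49 = 0.85 V.
Since V_DS = 1.21 V ≥ V_ov = 0.85 V, the device is in saturation.
I_D = ½ k_n V_ov² = 0.5 × 2 × 0.85² = 0.723 mA.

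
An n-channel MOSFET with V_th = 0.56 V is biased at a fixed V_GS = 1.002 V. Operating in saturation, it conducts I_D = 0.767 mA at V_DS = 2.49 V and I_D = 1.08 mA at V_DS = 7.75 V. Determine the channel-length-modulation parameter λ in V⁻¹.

With V_GS fixed, I_D ∝ (1 + λ V_DS) in saturation, so I_D2/I_D1 = (1 + λ V_DS2)/(1 + λ V_DS1).
1.08/0.767 = 1.408 = (1 + 7.75 λ)/(1 + 2.49 λ).
Solving: λ (I_D1 V_DS2 − I_D2 V_DS1) = I_D2 − I_D1, so λ = (1.08 − 0.767) / (0.767 × 7.75 − 1.08 × 2.49) = 0.313 / 3.26 = 0.0962 V⁻¹.

λ = 0.0962 V⁻¹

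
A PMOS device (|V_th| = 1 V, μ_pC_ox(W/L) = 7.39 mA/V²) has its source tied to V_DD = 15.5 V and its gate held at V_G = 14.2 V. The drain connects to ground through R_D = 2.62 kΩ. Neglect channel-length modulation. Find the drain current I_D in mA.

V_SG = V_DD − V_G = 15.5 − 14.2 = 1.3 V, so V_ov = 1.3 − 1 = 0.3 V.
Assume saturation: I_D = ½ k_p V_ov² = 0.5 × 7.39 × 0.3² = 0.333 mA, giving V_SD = V_DD − I_D R_D = 15.5 − 0.333 × 2.62 = 14.6 V.
V_SD = 14.6 V ≥ V_ov = 0.3 V, confirming saturation.

I_D = 0.333 mA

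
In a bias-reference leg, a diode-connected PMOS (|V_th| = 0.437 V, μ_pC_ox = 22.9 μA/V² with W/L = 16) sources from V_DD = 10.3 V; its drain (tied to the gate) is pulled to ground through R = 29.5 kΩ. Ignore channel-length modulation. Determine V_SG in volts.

V_SG = 1.70 V

With gate tied to drain, V_SG = V_SD ≥ V_SG − |V_th|, so the device is in saturation.
k_p = μ_pC_ox · (W/L) = 0.3664 mA/V².
KCL at the drain: ½ k_p (V_SG − |V_th|)² = (V_DD − V_SG)/R.
Let x = V_SG − 0.437. Then 5.4 x² + x − 9.863 = 0, giving x = 1.26 V (positive root), so V_SG = 1.7 V.
I_D = (V_DD − V_SG)/R = (10.3 − 1.7) / 29.5 = 0.292 mA.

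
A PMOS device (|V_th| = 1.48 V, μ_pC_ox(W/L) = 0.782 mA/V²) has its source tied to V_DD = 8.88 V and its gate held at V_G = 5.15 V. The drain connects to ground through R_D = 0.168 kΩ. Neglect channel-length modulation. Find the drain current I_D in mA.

V_SG = V_DD − V_G = 8.88 − 5.15 = 3.73 V, so V_ov = 3.73 − 1.48 = 2.25 V.
Assume saturation: I_D = ½ k_p V_ov² = 0.5 × 0.782 × 2.25² = 1.98 mA, giving V_SD = V_DD − I_D R_D = 8.88 − 1.98 × 0.168 = 8.55 V.
V_SD = 8.55 V ≥ V_ov = 2.25 V, confirming saturation.

I_D = 1.98 mA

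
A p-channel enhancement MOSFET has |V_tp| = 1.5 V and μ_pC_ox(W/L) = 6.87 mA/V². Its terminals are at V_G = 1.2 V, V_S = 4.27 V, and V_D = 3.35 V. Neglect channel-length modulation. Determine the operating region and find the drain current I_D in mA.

Triode; I_D = 7.02 mA

V_SG = V_S − V_G = 4.27 − 1.2 = 3.07 V; V_SD = V_S − V_D = 4.27 − 3.35 = 0.92 V.
V_ov = V_SG − |V_tp| = 3.07 − 1.5 = 1.57 V.
Since V_SD = 0.92 V < V_ov = 1.57 V, the device is in the triode region.
I_D = k_p [V_ov · V_SD − ½ V_SD²] = 6.87 × [1.57 × 0.92 − 0.5 × 0.92²] = 7.02 mA.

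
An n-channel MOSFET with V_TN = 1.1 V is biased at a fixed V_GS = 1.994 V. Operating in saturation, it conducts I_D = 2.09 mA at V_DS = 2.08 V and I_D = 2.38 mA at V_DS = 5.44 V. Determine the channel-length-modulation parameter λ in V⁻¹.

λ = 0.0452 V⁻¹

With V_GS fixed, I_D ∝ (1 + λ V_DS) in saturation, so I_D2/I_D1 = (1 + λ V_DS2)/(1 + λ V_DS1).
2.38/2.09 = 1.139 = (1 + 5.44 λ)/(1 + 2.08 λ).
Solving: λ (I_D1 V_DS2 − I_D2 V_DS1) = I_D2 − I_D1, so λ = (2.38 − 2.09) / (2.09 × 5.44 − 2.38 × 2.08) = 0.29 / 6.42 = 0.0452 V⁻¹.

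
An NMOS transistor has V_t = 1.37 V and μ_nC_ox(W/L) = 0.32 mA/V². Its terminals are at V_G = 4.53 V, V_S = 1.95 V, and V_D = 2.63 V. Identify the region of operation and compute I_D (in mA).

V_GS = V_G − V_S = 4.53 − 1.95 = 2.58 V; V_DS = V_D − V_S = 2.63 − 1.95 = 0.68 V.
V_ov = V_GS − V_t = 2.58 − 1.37 = 1.21 V.
Since V_DS = 0.68 V < V_ov = 1.21 V, the device is in the triode region.
I_D = k_n [V_ov · V_DS − ½ V_DS²] = 0.32 × [1.21 × 0.68 − 0.5 × 0.68²] = 0.189 mA.

Triode; I_D = 0.189 mA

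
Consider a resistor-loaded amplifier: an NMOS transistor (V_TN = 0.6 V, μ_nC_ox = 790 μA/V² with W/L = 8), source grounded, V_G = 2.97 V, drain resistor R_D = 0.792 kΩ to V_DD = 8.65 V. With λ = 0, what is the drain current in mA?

I_D = 9.92 mA

V_GS = V_G = 2.97 V, so V_ov = 2.97 − 0.6 = 2.37 V.
k_n = μ_nC_ox · (W/L) = 6.32 mA/V².
Assume saturation: I_D = ½ k_n V_ov² = 0.5 × 6.32 × 2.37² = 17.7 mA, giving V_DS = V_DD − I_D R_D = 8.65 − 17.7 × 0.792 = -5.41 V.
But -5.41 V < V_ov = 2.37 V, so the device is actually in triode.
In triode I_D = k_n[V_ov V_DS − ½ V_DS²] and I_D = (V_DD − V_DS)/R_D. Equating: 2.5 V_DS² − 12.86 V_DS + 8.65 = 0, giving V_DS = 0.796 V (the root below V_ov).
I_D = (8.65 − 0.796) / 0.792 = 9.92 mA.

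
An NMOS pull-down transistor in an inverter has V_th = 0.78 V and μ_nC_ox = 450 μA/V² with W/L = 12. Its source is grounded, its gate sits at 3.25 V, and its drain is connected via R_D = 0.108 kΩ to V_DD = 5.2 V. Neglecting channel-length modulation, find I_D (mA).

I_D = 16.5 mA

V_GS = V_G = 3.25 V, so V_ov = 3.25 − 0.78 = 2.47 V.
k_n = μ_nC_ox · (W/L) = 5.4 mA/V².
Assume saturation: I_D = ½ k_n V_ov² = 0.5 × 5.4 × 2.47² = 16.5 mA, giving V_DS = V_DD − I_D R_D = 5.2 − 16.5 × 0.108 = 3.42 V.
V_DS = 3.42 V ≥ V_ov = 2.47 V, confirming saturation.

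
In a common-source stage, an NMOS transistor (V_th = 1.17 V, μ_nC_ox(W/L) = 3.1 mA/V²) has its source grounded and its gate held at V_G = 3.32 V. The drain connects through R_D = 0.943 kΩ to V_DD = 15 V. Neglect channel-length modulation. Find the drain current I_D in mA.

I_D = 7.16 mA

V_GS = V_G = 3.32 V, so V_ov = 3.32 − 1.17 = 2.15 V.
Assume saturation: I_D = ½ k_n V_ov² = 0.5 × 3.1 × 2.15² = 7.16 mA, giving V_DS = V_DD − I_D R_D = 15 − 7.16 × 0.943 = 8.24 V.
V_DS = 8.24 V ≥ V_ov = 2.15 V, confirming saturation.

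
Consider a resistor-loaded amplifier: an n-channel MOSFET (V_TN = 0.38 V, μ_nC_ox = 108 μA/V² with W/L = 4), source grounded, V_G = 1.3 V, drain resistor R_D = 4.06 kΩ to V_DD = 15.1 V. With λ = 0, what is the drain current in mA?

V_GS = V_G = 1.3 V, so V_ov = 1.3 − 0.38 = 0.92 V.
k_n = μ_nC_ox · (W/L) = 0.432 mA/V².
Assume saturation: I_D = ½ k_n V_ov² = 0.5 × 0.432 × 0.92² = 0.183 mA, giving V_DS = V_DD − I_D R_D = 15.1 − 0.183 × 4.06 = 14.4 V.
V_DS = 14.4 V ≥ V_ov = 0.92 V, confirming saturation.

I_D = 0.183 mA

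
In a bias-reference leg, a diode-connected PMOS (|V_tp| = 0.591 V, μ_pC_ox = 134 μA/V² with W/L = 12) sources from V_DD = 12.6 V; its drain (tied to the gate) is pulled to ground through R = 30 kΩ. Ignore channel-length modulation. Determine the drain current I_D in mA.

I_D = 0.377 mA

With gate tied to drain, V_SG = V_SD ≥ V_SG − |V_tp|, so the device is in saturation.
k_p = μ_pC_ox · (W/L) = 1.608 mA/V².
KCL at the drain: ½ k_p (V_SG − |V_tp|)² = (V_DD − V_SG)/R.
Let x = V_SG − 0.591. Then 24.1 x² + x − 12.01 = 0, giving x = 0.685 V (positive root), so V_SG = 1.28 V.
I_D = (V_DD − V_SG)/R = (12.6 − 1.28) / 30 = 0.377 mA.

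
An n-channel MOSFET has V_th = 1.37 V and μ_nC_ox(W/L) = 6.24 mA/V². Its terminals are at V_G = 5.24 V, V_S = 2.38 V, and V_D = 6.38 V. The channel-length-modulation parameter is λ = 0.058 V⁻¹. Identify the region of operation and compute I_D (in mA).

Saturation; I_D = 8.53 mA

V_GS = V_G − V_S = 5.24 − 2.38 = 2.86 V; V_DS = V_D − V_S = 6.38 − 2.38 = 4 V.
V_ov = V_GS − V_th = 2.86 − 1.37 = 1.49 V.
Since V_DS = 4 V ≥ V_ov = 1.49 V, the device is in saturation.
I_D = ½ k_n V_ov² (1 + λ V_DS) = 0.5 × 6.24 × 1.49² × (1 + 0.058 × 4) = 8.53 mA.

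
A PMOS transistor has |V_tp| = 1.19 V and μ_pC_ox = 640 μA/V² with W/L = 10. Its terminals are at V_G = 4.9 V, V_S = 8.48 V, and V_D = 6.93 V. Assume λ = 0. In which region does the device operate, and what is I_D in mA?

V_SG = V_S − V_G = 8.48 − 4.9 = 3.58 V; V_SD = V_S − V_D = 8.48 − 6.93 = 1.55 V.
k_p = μ_pC_ox · (W/L) = 6.4 mA/V².
V_ov = V_SG − |V_tp| = 3.58 − 1.19 = 2.39 V.
Since V_SD = 1.55 V < V_ov = 2.39 V, the device is in the triode region.
I_D = k_p [V_ov · V_SD − ½ V_SD²] = 6.4 × [2.39 × 1.55 − 0.5 × 1.55²] = 16 mA.

Triode; I_D = 16.0 mA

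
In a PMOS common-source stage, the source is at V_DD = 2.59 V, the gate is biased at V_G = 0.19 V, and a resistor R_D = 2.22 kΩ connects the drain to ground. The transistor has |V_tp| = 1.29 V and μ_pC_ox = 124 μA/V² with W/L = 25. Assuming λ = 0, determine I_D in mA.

I_D = 1.01 mA

V_SG = V_DD − V_G = 2.59 − 0.19 = 2.4 V, so V_ov = 2.4 − 1.29 = 1.11 V.
k_p = μ_pC_ox · (W/L) = 3.1 mA/V².
Assume saturation: I_D = ½ k_p V_ov² = 0.5 × 3.1 × 1.11² = 1.91 mA, giving V_SD = V_DD − I_D R_D = 2.59 − 1.91 × 2.22 = -1.65 V.
But -1.65 V < V_ov = 1.11 V, so the device is actually in triode.
In triode I_D = k_p[V_ov V_SD − ½ V_SD²] and I_D = (V_DD − V_SD)/R_D. Equating: 3.44 V_SD² − 8.639 V_SD + 2.59 = 0, giving V_SD = 0.348 V (the root below V_ov).
I_D = (2.59 − 0.348) / 2.22 = 1.01 mA.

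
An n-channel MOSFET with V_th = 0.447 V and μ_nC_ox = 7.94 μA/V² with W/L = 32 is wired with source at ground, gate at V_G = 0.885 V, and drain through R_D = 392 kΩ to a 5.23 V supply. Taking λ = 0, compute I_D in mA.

I_D = 0.0130 mA

V_GS = V_G = 0.885 V, so V_ov = 0.885 − 0.447 = 0.438 V.
k_n = μ_nC_ox · (W/L) = 0.2541 mA/V².
Assume saturation: I_D = ½ k_n V_ov² = 0.5 × 0.2541 × 0.438² = 0.0244 mA, giving V_DS = V_DD − I_D R_D = 5.23 − 0.0244 × 392 = -4.32 V.
But -4.32 V < V_ov = 0.438 V, so the device is actually in triode.
In triode I_D = k_n[V_ov V_DS − ½ V_DS²] and I_D = (V_DD − V_DS)/R_D. Equating: 49.8 V_DS² − 44.62 V_DS + 5.23 = 0, giving V_DS = 0.139 V (the root below V_ov).
I_D = (5.23 − 0.139) / 392 = 0.013 mA.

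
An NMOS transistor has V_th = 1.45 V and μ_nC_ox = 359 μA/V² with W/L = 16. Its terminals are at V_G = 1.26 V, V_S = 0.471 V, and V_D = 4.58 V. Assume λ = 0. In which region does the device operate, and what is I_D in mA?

V_GS = V_G − V_S = 1.26 − 0.471 = 0.789 V; V_DS = V_D − V_S = 4.58 − 0.471 = 4.11 V.
V_GS = 0.789 V < V_th = 1.45 V, so the transistor is in cutoff.

Cutoff; I_D = 0 mA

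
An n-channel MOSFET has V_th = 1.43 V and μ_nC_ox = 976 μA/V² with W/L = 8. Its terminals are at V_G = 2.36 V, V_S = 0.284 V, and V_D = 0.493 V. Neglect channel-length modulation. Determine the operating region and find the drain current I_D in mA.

Triode; I_D = 0.884 mA

V_GS = V_G − V_S = 2.36 − 0.284 = 2.08 V; V_DS = V_D − V_S = 0.493 − 0.284 = 0.209 V.
k_n = μ_nC_ox · (W/L) = 7.808 mA/V².
V_ov = V_GS − V_th = 2.08 − 1.43 = 0.646 V.
Since V_DS = 0.209 V < V_ov = 0.646 V, the device is in the triode region.
I_D = k_n [V_ov · V_DS − ½ V_DS²] = 7.808 × [0.646 × 0.209 − 0.5 × 0.209²] = 0.884 mA.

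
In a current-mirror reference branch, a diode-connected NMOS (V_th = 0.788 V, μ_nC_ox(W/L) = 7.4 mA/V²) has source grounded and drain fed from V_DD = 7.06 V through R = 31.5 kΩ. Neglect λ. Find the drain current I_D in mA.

With gate tied to drain, V_GS = V_DS ≥ V_GS − V_th, so the device is in saturation.
KCL at the drain: ½ k_n (V_GS − V_th)² = (V_DD − V_GS)/R.
Let x = V_GS − 0.788. Then 117 x² + x − 6.272 = 0, giving x = 0.228 V (positive root), so V_GS = 1.02 V.
I_D = (V_DD − V_GS)/R = (7.06 − 1.02) / 31.5 = 0.192 mA.

I_D = 0.192 mA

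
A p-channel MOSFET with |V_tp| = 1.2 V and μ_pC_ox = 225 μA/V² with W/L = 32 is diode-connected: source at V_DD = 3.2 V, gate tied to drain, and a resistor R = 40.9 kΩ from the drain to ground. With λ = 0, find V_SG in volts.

V_SG = 1.31 V

With gate tied to drain, V_SG = V_SD ≥ V_SG − |V_tp|, so the device is in saturation.
k_p = μ_pC_ox · (W/L) = 7.2 mA/V².
KCL at the drain: ½ k_p (V_SG − |V_tp|)² = (V_DD − V_SG)/R.
Let x = V_SG − 1.2. Then 147 x² + x − 2 = 0, giving x = 0.113 V (positive root), so V_SG = 1.31 V.
I_D = (V_DD − V_SG)/R = (3.2 − 1.31) / 40.9 = 0.0461 mA.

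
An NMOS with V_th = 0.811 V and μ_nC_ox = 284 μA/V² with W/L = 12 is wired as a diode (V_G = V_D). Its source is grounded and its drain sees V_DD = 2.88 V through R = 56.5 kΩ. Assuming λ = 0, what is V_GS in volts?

V_GS = 0.952 V

With gate tied to drain, V_GS = V_DS ≥ V_GS − V_th, so the device is in saturation.
k_n = μ_nC_ox · (W/L) = 3.408 mA/V².
KCL at the drain: ½ k_n (V_GS − V_th)² = (V_DD − V_GS)/R.
Let x = V_GS − 0.811. Then 96.3 x² + x − 2.069 = 0, giving x = 0.141 V (positive root), so V_GS = 0.952 V.
I_D = (V_DD − V_GS)/R = (2.88 − 0.952) / 56.5 = 0.0341 mA.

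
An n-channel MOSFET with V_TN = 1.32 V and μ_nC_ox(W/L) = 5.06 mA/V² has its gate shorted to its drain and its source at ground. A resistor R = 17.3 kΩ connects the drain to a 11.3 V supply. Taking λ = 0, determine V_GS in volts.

With gate tied to drain, V_GS = V_DS ≥ V_GS − V_TN, so the device is in saturation.
KCL at the drain: ½ k_n (V_GS − V_TN)² = (V_DD − V_GS)/R.
Let x = V_GS − 1.32. Then 43.8 x² + x − 9.98 = 0, giving x = 0.466 V (positive root), so V_GS = 1.79 V.
I_D = (V_DD − V_GS)/R = (11.3 − 1.79) / 17.3 = 0.55 mA.

V_GS = 1.79 V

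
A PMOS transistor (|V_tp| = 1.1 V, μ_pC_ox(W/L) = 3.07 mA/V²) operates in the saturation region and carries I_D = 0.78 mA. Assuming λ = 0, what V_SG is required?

V_SG = 1.81 V

In saturation I_D = ½ k_p (V_SG − |V_tp|)², so V_SG − |V_tp| = √(2 I_D / k_p) = √(2 × 0.78 / 3.07) = 0.713 V.
V_SG = 1.1 + 0.713 = 1.81 V.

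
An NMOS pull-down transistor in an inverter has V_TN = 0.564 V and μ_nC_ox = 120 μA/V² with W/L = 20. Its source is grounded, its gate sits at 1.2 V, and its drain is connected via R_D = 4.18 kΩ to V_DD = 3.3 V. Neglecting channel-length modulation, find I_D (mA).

V_GS = V_G = 1.2 V, so V_ov = 1.2 − 0.564 = 0.636 V.
k_n = μ_nC_ox · (W/L) = 2.4 mA/V².
Assume saturation: I_D = ½ k_n V_ov² = 0.5 × 2.4 × 0.636² = 0.485 mA, giving V_DS = V_DD − I_D R_D = 3.3 − 0.485 × 4.18 = 1.27 V.
V_DS = 1.27 V ≥ V_ov = 0.636 V, confirming saturation.

I_D = 0.485 mA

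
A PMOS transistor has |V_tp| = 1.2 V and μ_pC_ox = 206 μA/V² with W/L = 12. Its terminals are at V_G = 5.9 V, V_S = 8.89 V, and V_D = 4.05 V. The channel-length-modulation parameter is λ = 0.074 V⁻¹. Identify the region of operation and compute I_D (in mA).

V_SG = V_S − V_G = 8.89 − 5.9 = 2.99 V; V_SD = V_S − V_D = 8.89 − 4.05 = 4.84 V.
k_p = μ_pC_ox · (W/L) = 2.472 mA/V².
V_ov = V_SG − |V_tp| = 2.99 − 1.2 = 1.79 V.
Since V_SD = 4.84 V ≥ V_ov = 1.79 V, the device is in saturation.
I_D = ½ k_p V_ov² (1 + λ V_SD) = 0.5 × 2.472 × 1.79² × (1 + 0.074 × 4.84) = 5.38 mA.

Saturation; I_D = 5.38 mA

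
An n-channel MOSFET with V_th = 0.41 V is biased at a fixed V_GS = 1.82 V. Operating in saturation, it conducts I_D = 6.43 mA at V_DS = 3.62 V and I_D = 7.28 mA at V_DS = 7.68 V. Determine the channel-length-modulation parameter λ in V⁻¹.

With V_GS fixed, I_D ∝ (1 + λ V_DS) in saturation, so I_D2/I_D1 = (1 + λ V_DS2)/(1 + λ V_DS1).
7.28/6.43 = 1.132 = (1 + 7.68 λ)/(1 + 3.62 λ).
Solving: λ (I_D1 V_DS2 − I_D2 V_DS1) = I_D2 − I_D1, so λ = (7.28 − 6.43) / (6.43 × 7.68 − 7.28 × 3.62) = 0.85 / 23 = 0.0369 V⁻¹.

λ = 0.0369 V⁻¹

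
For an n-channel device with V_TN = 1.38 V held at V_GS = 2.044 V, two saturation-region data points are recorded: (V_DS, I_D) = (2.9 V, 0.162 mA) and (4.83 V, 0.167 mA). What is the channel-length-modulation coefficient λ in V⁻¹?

With V_GS fixed, I_D ∝ (1 + λ V_DS) in saturation, so I_D2/I_D1 = (1 + λ V_DS2)/(1 + λ V_DS1).
0.167/0.162 = 1.031 = (1 + 4.83 λ)/(1 + 2.9 λ).
Solving: λ (I_D1 V_DS2 − I_D2 V_DS1) = I_D2 − I_D1, so λ = (0.167 − 0.162) / (0.162 × 4.83 − 0.167 × 2.9) = 0.005 / 0.298 = 0.0168 V⁻¹.

λ = 0.0168 V⁻¹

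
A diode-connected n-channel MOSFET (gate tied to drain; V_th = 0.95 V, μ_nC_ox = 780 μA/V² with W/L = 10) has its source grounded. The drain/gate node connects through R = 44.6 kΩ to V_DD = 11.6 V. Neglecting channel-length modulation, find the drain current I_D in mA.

I_D = 0.233 mA

With gate tied to drain, V_GS = V_DS ≥ V_GS − V_th, so the device is in saturation.
k_n = μ_nC_ox · (W/L) = 7.8 mA/V².
KCL at the drain: ½ k_n (V_GS − V_th)² = (V_DD − V_GS)/R.
Let x = V_GS − 0.95. Then 174 x² + x − 10.65 = 0, giving x = 0.245 V (positive root), so V_GS = 1.19 V.
I_D = (V_DD − V_GS)/R = (11.6 − 1.19) / 44.6 = 0.233 mA.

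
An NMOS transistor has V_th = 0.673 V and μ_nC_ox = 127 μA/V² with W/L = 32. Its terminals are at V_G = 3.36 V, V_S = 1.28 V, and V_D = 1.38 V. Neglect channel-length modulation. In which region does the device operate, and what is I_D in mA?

V_GS = V_G − V_S = 3.36 − 1.28 = 2.08 V; V_DS = V_D − V_S = 1.38 − 1.28 = 0.1 V.
k_n = μ_nC_ox · (W/L) = 4.064 mA/V².
V_ov = V_GS − V_th = 2.08 − 0.673 = 1.41 V.
Since V_DS = 0.1 V < V_ov = 1.41 V, the device is in the triode region.
I_D = k_n [V_ov · V_DS − ½ V_DS²] = 4.064 × [1.41 × 0.1 − 0.5 × 0.1²] = 0.551 mA.

Triode; I_D = 0.551 mA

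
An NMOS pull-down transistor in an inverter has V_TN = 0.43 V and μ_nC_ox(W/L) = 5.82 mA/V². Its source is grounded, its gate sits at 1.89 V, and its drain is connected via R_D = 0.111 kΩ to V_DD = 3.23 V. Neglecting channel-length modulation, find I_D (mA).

V_GS = V_G = 1.89 V, so V_ov = 1.89 − 0.43 = 1.46 V.
Assume saturation: I_D = ½ k_n V_ov² = 0.5 × 5.82 × 1.46² = 6.2 mA, giving V_DS = V_DD − I_D R_D = 3.23 − 6.2 × 0.111 = 2.54 V.
V_DS = 2.54 V ≥ V_ov = 1.46 V, confirming saturation.

I_D = 6.20 mA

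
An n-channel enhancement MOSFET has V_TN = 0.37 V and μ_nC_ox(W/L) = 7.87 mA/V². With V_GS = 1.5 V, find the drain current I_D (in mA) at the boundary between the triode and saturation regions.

At the boundary V_DS = V_ov = V_GS − V_TN = 1.5 − 0.37 = 1.13 V.
I_D = ½ k_n V_ov² = 0.5 × 7.87 × 1.13² = 5.02 mA.

I_D = 5.02 mA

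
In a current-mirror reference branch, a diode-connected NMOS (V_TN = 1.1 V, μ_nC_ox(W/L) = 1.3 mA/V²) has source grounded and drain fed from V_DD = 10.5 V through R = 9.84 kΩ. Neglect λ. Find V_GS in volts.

V_GS = 2.24 V

With gate tied to drain, V_GS = V_DS ≥ V_GS − V_TN, so the device is in saturation.
KCL at the drain: ½ k_n (V_GS − V_TN)² = (V_DD − V_GS)/R.
Let x = V_GS − 1.1. Then 6.4 x² + x − 9.4 = 0, giving x = 1.14 V (positive root), so V_GS = 2.24 V.
I_D = (V_DD − V_GS)/R = (10.5 − 2.24) / 9.84 = 0.84 mA.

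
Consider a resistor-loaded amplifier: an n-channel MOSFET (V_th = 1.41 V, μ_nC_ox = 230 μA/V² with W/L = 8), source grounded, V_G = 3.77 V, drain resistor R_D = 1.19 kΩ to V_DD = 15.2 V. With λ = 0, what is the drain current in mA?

V_GS = V_G = 3.77 V, so V_ov = 3.77 − 1.41 = 2.36 V.
k_n = μ_nC_ox · (W/L) = 1.84 mA/V².
Assume saturation: I_D = ½ k_n V_ov² = 0.5 × 1.84 × 2.36² = 5.12 mA, giving V_DS = V_DD − I_D R_D = 15.2 − 5.12 × 1.19 = 9.1 V.
V_DS = 9.1 V ≥ V_ov = 2.36 V, confirming saturation.

I_D = 5.12 mA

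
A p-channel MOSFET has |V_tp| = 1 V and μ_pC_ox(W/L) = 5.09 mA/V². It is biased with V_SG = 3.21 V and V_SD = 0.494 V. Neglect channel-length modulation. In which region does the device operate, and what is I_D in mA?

V_ov = V_SG − |V_tp| = 3.21 − 1 = 2.21 V.
Since V_SD = 0.494 V < V_ov = 2.21 V, the device is in the triode region.
I_D = k_p [V_ov · V_SD − ½ V_SD²] = 5.09 × [2.21 × 0.494 − 0.5 × 0.494²] = 4.94 mA.

Triode; I_D = 4.94 mA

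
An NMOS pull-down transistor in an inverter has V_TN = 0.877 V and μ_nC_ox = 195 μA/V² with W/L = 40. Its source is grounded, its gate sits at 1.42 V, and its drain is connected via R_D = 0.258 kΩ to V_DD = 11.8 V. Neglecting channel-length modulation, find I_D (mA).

I_D = 1.15 mA

V_GS = V_G = 1.42 V, so V_ov = 1.42 − 0.877 = 0.543 V.
k_n = μ_nC_ox · (W/L) = 7.8 mA/V².
Assume saturation: I_D = ½ k_n V_ov² = 0.5 × 7.8 × 0.543² = 1.15 mA, giving V_DS = V_DD − I_D R_D = 11.8 − 1.15 × 0.258 = 11.5 V.
V_DS = 11.5 V ≥ V_ov = 0.543 V, confirming saturation.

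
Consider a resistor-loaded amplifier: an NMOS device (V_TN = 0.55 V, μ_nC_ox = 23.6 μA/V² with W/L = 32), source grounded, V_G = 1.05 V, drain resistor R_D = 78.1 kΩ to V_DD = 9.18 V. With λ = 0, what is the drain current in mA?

V_GS = V_G = 1.05 V, so V_ov = 1.05 − 0.55 = 0.5 V.
k_n = μ_nC_ox · (W/L) = 0.7552 mA/V².
Assume saturation: I_D = ½ k_n V_ov² = 0.5 × 0.7552 × 0.5² = 0.0944 mA, giving V_DS = V_DD − I_D R_D = 9.18 − 0.0944 × 78.1 = 1.81 V.
V_DS = 1.81 V ≥ V_ov = 0.5 V, confirming saturation.

I_D = 0.0944 mA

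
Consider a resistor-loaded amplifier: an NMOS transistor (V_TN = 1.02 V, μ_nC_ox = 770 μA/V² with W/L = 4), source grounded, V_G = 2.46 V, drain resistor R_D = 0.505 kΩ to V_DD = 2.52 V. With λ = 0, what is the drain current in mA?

V_GS = V_G = 2.46 V, so V_ov = 2.46 − 1.02 = 1.44 V.
k_n = μ_nC_ox · (W/L) = 3.08 mA/V².
Assume saturation: I_D = ½ k_n V_ov² = 0.5 × 3.08 × 1.44² = 3.19 mA, giving V_DS = V_DD − I_D R_D = 2.52 − 3.19 × 0.505 = 0.907 V.
But 0.907 V < V_ov = 1.44 V, so the device is actually in triode.
In triode I_D = k_n[V_ov V_DS − ½ V_DS²] and I_D = (V_DD − V_DS)/R_D. Equating: 0.778 V_DS² − 3.24 V_DS + 2.52 = 0, giving V_DS = 1.03 V (the root below V_ov).
I_D = (2.52 − 1.03) / 0.505 = 2.94 mA.

I_D = 2.94 mA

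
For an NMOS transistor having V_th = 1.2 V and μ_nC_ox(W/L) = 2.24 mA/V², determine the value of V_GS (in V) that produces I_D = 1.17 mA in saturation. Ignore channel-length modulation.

V_GS = 2.22 V

In saturation I_D = ½ k_n (V_GS − V_th)², so V_GS − V_th = √(2 I_D / k_n) = √(2 × 1.17 / 2.24) = 1.02 V.
V_GS = 1.2 + 1.02 = 2.22 V.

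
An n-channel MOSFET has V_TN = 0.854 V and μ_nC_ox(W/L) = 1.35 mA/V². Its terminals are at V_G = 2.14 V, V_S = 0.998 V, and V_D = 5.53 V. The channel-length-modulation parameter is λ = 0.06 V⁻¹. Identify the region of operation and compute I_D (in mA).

V_GS = V_G − V_S = 2.14 − 0.998 = 1.14 V; V_DS = V_D − V_S = 5.53 − 0.998 = 4.53 V.
V_ov = V_GS − V_TN = 1.14 − 0.854 = 0.288 V.
Since V_DS = 4.53 V ≥ V_ov = 0.288 V, the device is in saturation.
I_D = ½ k_n V_ov² (1 + λ V_DS) = 0.5 × 1.35 × 0.288² × (1 + 0.06 × 4.53) = 0.0712 mA.

Saturation; I_D = 0.0712 mA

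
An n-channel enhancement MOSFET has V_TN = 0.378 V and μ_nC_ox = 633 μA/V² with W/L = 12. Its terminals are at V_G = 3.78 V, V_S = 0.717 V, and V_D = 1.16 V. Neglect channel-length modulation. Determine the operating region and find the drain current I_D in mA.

V_GS = V_G − V_S = 3.78 − 0.717 = 3.06 V; V_DS = V_D − V_S = 1.16 − 0.717 = 0.443 V.
k_n = μ_nC_ox · (W/L) = 7.596 mA/V².
V_ov = V_GS − V_TN = 3.06 − 0.378 = 2.68 V.
Since V_DS = 0.443 V < V_ov = 2.68 V, the device is in the triode region.
I_D = k_n [V_ov · V_DS − ½ V_DS²] = 7.596 × [2.68 × 0.443 − 0.5 × 0.443²] = 8.29 mA.

Triode; I_D = 8.29 mA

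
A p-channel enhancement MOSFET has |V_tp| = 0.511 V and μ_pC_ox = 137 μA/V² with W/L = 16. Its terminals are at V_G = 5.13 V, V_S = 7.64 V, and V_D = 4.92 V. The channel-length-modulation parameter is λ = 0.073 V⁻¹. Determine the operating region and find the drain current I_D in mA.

Saturation; I_D = 5.25 mA

V_SG = V_S − V_G = 7.64 − 5.13 = 2.51 V; V_SD = V_S − V_D = 7.64 − 4.92 = 2.72 V.
k_p = μ_pC_ox · (W/L) = 2.192 mA/V².
V_ov = V_SG − |V_tp| = 2.51 − 0.511 = 2 V.
Since V_SD = 2.72 V ≥ V_ov = 2 V, the device is in saturation.
I_D = ½ k_p V_ov² (1 + λ V_SD) = 0.5 × 2.192 × 2² × (1 + 0.073 × 2.72) = 5.25 mA.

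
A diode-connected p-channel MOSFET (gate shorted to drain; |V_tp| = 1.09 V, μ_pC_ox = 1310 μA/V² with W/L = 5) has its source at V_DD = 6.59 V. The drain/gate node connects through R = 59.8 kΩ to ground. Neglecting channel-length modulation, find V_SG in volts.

V_SG = 1.26 V

With gate tied to drain, V_SG = V_SD ≥ V_SG − |V_tp|, so the device is in saturation.
k_p = μ_pC_ox · (W/L) = 6.55 mA/V².
KCL at the drain: ½ k_p (V_SG − |V_tp|)² = (V_DD − V_SG)/R.
Let x = V_SG − 1.09. Then 196 x² + x − 5.5 = 0, giving x = 0.165 V (positive root), so V_SG = 1.26 V.
I_D = (V_DD − V_SG)/R = (6.59 − 1.26) / 59.8 = 0.0892 mA.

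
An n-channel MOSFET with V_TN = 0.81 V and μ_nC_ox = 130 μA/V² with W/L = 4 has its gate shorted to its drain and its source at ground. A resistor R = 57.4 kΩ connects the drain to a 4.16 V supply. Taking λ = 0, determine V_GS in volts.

V_GS = 1.25 V

With gate tied to drain, V_GS = V_DS ≥ V_GS − V_TN, so the device is in saturation.
k_n = μ_nC_ox · (W/L) = 0.52 mA/V².
KCL at the drain: ½ k_n (V_GS − V_TN)² = (V_DD − V_GS)/R.
Let x = V_GS − 0.81. Then 14.9 x² + x − 3.35 = 0, giving x = 0.441 V (positive root), so V_GS = 1.25 V.
I_D = (V_DD − V_GS)/R = (4.16 − 1.25) / 57.4 = 0.0507 mA.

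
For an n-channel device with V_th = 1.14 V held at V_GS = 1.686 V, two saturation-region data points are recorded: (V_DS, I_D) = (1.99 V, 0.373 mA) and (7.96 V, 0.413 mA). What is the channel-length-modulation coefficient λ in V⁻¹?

With V_GS fixed, I_D ∝ (1 + λ V_DS) in saturation, so I_D2/I_D1 = (1 + λ V_DS2)/(1 + λ V_DS1).
0.413/0.373 = 1.107 = (1 + 7.96 λ)/(1 + 1.99 λ).
Solving: λ (I_D1 V_DS2 − I_D2 V_DS1) = I_D2 − I_D1, so λ = (0.413 − 0.373) / (0.373 × 7.96 − 0.413 × 1.99) = 0.04 / 2.15 = 0.0186 V⁻¹.

λ = 0.0186 V⁻¹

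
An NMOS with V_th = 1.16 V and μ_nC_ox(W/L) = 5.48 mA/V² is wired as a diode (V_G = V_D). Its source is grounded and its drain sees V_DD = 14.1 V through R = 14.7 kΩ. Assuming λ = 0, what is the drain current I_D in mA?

I_D = 0.843 mA

With gate tied to drain, V_GS = V_DS ≥ V_GS − V_th, so the device is in saturation.
KCL at the drain: ½ k_n (V_GS − V_th)² = (V_DD − V_GS)/R.
Let x = V_GS − 1.16. Then 40.3 x² + x − 12.94 = 0, giving x = 0.555 V (positive root), so V_GS = 1.71 V.
I_D = (V_DD − V_GS)/R = (14.1 − 1.71) / 14.7 = 0.843 mA.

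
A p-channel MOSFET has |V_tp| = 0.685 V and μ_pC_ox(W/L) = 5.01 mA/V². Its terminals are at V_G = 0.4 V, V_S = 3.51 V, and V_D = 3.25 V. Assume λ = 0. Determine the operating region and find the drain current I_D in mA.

V_SG = V_S − V_G = 3.51 − 0.4 = 3.11 V; V_SD = V_S − V_D = 3.51 − 3.25 = 0.26 V.
V_ov = V_SG − |V_tp| = 3.11 − 0.685 = 2.42 V.
Since V_SD = 0.26 V < V_ov = 2.42 V, the device is in the triode region.
I_D = k_p [V_ov · V_SD − ½ V_SD²] = 5.01 × [2.42 × 0.26 − 0.5 × 0.26²] = 2.99 mA.

Triode; I_D = 2.99 mA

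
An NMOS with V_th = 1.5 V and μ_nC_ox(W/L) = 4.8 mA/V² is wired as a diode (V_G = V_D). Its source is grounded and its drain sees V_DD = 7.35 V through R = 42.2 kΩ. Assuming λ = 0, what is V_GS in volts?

With gate tied to drain, V_GS = V_DS ≥ V_GS − V_th, so the device is in saturation.
KCL at the drain: ½ k_n (V_GS − V_th)² = (V_DD − V_GS)/R.
Let x = V_GS − 1.5. Then 101 x² + x − 5.85 = 0, giving x = 0.235 V (positive root), so V_GS = 1.74 V.
I_D = (V_DD − V_GS)/R = (7.35 − 1.74) / 42.2 = 0.133 mA.

V_GS = 1.74 V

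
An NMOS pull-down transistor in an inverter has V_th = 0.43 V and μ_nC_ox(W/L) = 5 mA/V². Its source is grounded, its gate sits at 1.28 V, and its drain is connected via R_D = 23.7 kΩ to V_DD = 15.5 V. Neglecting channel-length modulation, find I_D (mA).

V_GS = V_G = 1.28 V, so V_ov = 1.28 − 0.43 = 0.85 V.
Assume saturation: I_D = ½ k_n V_ov² = 0.5 × 5 × 0.85² = 1.81 mA, giving V_DS = V_DD − I_D R_D = 15.5 − 1.81 × 23.7 = -27.3 V.
But -27.3 V < V_ov = 0.85 V, so the device is actually in triode.
In triode I_D = k_n[V_ov V_DS − ½ V_DS²] and I_D = (V_DD − V_DS)/R_D. Equating: 59.2 V_DS² − 101.7 V_DS + 15.5 = 0, giving V_DS = 0.169 V (the root below V_ov).
I_D = (15.5 − 0.169) / 23.7 = 0.647 mA.

I_D = 0.647 mA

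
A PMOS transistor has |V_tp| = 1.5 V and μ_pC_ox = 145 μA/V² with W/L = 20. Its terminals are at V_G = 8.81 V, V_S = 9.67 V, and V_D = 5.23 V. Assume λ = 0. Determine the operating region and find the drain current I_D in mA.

Cutoff; I_D = 0 mA

V_SG = V_S − V_G = 9.67 − 8.81 = 0.86 V; V_SD = V_S − V_D = 9.67 − 5.23 = 4.44 V.
V_SG = 0.86 V < |V_tp| = 1.5 V, so the transistor is in cutoff.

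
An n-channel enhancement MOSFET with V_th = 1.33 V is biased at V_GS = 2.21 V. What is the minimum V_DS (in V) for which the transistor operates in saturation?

The boundary between triode and saturation is V_DS = V_GS − V_th = V_ov.
V_ov = 2.21 − 1.33 = 0.88 V.

V_DS,sat = 0.880 V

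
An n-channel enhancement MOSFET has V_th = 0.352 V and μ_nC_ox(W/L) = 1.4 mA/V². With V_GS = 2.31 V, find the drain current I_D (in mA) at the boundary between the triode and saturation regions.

I_D = 2.68 mA

At the boundary V_DS = V_ov = V_GS − V_th = 2.31 − 0.352 = 1.96 V.
I_D = ½ k_n V_ov² = 0.5 × 1.4 × 1.96² = 2.68 mA.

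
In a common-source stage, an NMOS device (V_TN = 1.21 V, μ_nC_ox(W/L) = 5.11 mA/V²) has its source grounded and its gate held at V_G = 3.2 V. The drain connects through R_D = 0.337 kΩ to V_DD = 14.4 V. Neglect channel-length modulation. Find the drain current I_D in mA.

V_GS = V_G = 3.2 V, so V_ov = 3.2 − 1.21 = 1.99 V.
Assume saturation: I_D = ½ k_n V_ov² = 0.5 × 5.11 × 1.99² = 10.1 mA, giving V_DS = V_DD − I_D R_D = 14.4 − 10.1 × 0.337 = 11 V.
V_DS = 11 V ≥ V_ov = 1.99 V, confirming saturation.

I_D = 10.1 mA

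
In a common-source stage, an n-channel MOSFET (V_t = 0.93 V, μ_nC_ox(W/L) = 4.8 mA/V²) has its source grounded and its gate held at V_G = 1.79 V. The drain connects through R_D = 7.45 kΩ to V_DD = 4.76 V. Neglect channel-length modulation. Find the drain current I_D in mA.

I_D = 0.617 mA

V_GS = V_G = 1.79 V, so V_ov = 1.79 − 0.93 = 0.86 V.
Assume saturation: I_D = ½ k_n V_ov² = 0.5 × 4.8 × 0.86² = 1.78 mA, giving V_DS = V_DD − I_D R_D = 4.76 − 1.78 × 7.45 = -8.46 V.
But -8.46 V < V_ov = 0.86 V, so the device is actually in triode.
In triode I_D = k_n[V_ov V_DS − ½ V_DS²] and I_D = (V_DD − V_DS)/R_D. Equating: 17.9 V_DS² − 31.75 V_DS + 4.76 = 0, giving V_DS = 0.165 V (the root below V_ov).
I_D = (4.76 − 0.165) / 7.45 = 0.617 mA.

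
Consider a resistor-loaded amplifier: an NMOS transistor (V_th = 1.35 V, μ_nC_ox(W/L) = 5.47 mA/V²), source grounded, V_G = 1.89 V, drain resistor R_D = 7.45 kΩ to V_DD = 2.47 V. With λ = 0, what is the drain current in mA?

I_D = 0.315 mA

V_GS = V_G = 1.89 V, so V_ov = 1.89 − 1.35 = 0.54 V.
Assume saturation: I_D = ½ k_n V_ov² = 0.5 × 5.47 × 0.54² = 0.798 mA, giving V_DS = V_DD − I_D R_D = 2.47 − 0.798 × 7.45 = -3.47 V.
But -3.47 V < V_ov = 0.54 V, so the device is actually in triode.
In triode I_D = k_n[V_ov V_DS − ½ V_DS²] and I_D = (V_DD − V_DS)/R_D. Equating: 20.4 V_DS² − 23.01 V_DS + 2.47 = 0, giving V_DS = 0.12 V (the root below V_ov).
I_D = (2.47 − 0.12) / 7.45 = 0.315 mA.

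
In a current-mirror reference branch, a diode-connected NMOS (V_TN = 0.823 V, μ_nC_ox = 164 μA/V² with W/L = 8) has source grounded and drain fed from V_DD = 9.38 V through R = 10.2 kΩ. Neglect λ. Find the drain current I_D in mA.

With gate tied to drain, V_GS = V_DS ≥ V_GS − V_TN, so the device is in saturation.
k_n = μ_nC_ox · (W/L) = 1.312 mA/V².
KCL at the drain: ½ k_n (V_GS − V_TN)² = (V_DD − V_GS)/R.
Let x = V_GS − 0.823. Then 6.69 x² + x − 8.557 = 0, giving x = 1.06 V (positive root), so V_GS = 1.88 V.
I_D = (V_DD − V_GS)/R = (9.38 − 1.88) / 10.2 = 0.735 mA.

I_D = 0.735 mA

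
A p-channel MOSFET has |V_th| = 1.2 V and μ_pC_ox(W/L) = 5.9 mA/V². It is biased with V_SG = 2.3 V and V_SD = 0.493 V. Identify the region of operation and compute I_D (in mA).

V_ov = V_SG − |V_th| = 2.3 − 1.2 = 1.1 V.
Since V_SD = 0.493 V < V_ov = 1.1 V, the device is in the triode region.
I_D = k_p [V_ov · V_SD − ½ V_SD²] = 5.9 × [1.1 × 0.493 − 0.5 × 0.493²] = 2.48 mA.

Triode; I_D = 2.48 mA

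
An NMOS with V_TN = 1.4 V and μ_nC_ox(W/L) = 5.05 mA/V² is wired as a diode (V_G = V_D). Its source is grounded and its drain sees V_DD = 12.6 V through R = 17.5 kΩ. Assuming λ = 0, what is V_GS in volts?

With gate tied to drain, V_GS = V_DS ≥ V_GS − V_TN, so the device is in saturation.
KCL at the drain: ½ k_n (V_GS − V_TN)² = (V_DD − V_GS)/R.
Let x = V_GS − 1.4. Then 44.2 x² + x − 11.2 = 0, giving x = 0.492 V (positive root), so V_GS = 1.89 V.
I_D = (V_DD − V_GS)/R = (12.6 − 1.89) / 17.5 = 0.612 mA.

V_GS = 1.89 V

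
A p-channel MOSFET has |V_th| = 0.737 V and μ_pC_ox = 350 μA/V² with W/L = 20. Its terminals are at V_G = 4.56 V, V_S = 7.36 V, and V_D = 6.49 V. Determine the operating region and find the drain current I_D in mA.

V_SG = V_S − V_G = 7.36 − 4.56 = 2.8 V; V_SD = V_S − V_D = 7.36 − 6.49 = 0.87 V.
k_p = μ_pC_ox · (W/L) = 7 mA/V².
V_ov = V_SG − |V_th| = 2.8 − 0.737 = 2.06 V.
Since V_SD = 0.87 V < V_ov = 2.06 V, the device is in the triode region.
I_D = k_p [V_ov · V_SD − ½ V_SD²] = 7 × [2.06 × 0.87 − 0.5 × 0.87²] = 9.91 mA.

Triode; I_D = 9.91 mA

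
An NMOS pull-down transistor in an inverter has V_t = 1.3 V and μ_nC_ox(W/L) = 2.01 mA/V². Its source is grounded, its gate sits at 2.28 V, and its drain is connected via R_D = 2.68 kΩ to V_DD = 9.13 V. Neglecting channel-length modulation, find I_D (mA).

V_GS = V_G = 2.28 V, so V_ov = 2.28 − 1.3 = 0.98 V.
Assume saturation: I_D = ½ k_n V_ov² = 0.5 × 2.01 × 0.98² = 0.965 mA, giving V_DS = V_DD − I_D R_D = 9.13 − 0.965 × 2.68 = 6.54 V.
V_DS = 6.54 V ≥ V_ov = 0.98 V, confirming saturation.

I_D = 0.965 mA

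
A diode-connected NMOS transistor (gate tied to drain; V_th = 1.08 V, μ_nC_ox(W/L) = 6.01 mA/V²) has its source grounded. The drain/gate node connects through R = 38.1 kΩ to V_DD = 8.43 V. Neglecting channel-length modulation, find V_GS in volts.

With gate tied to drain, V_GS = V_DS ≥ V_GS − V_th, so the device is in saturation.
KCL at the drain: ½ k_n (V_GS − V_th)² = (V_DD − V_GS)/R.
Let x = V_GS − 1.08. Then 114 x² + x − 7.35 = 0, giving x = 0.249 V (positive root), so V_GS = 1.33 V.
I_D = (V_DD − V_GS)/R = (8.43 − 1.33) / 38.1 = 0.186 mA.

V_GS = 1.33 V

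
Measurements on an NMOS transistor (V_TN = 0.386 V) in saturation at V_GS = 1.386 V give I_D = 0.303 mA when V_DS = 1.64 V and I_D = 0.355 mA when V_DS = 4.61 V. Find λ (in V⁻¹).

λ = 0.0638 V⁻¹

With V_GS fixed, I_D ∝ (1 + λ V_DS) in saturation, so I_D2/I_D1 = (1 + λ V_DS2)/(1 + λ V_DS1).
0.355/0.303 = 1.172 = (1 + 4.61 λ)/(1 + 1.64 λ).
Solving: λ (I_D1 V_DS2 − I_D2 V_DS1) = I_D2 − I_D1, so λ = (0.355 − 0.303) / (0.303 × 4.61 − 0.355 × 1.64) = 0.052 / 0.815 = 0.0638 V⁻¹.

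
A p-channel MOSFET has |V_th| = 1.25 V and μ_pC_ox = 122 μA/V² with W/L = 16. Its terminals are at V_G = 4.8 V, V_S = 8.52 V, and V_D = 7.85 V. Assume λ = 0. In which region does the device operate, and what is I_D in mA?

V_SG = V_S − V_G = 8.52 − 4.8 = 3.72 V; V_SD = V_S − V_D = 8.52 − 7.85 = 0.67 V.
k_p = μ_pC_ox · (W/L) = 1.952 mA/V².
V_ov = V_SG − |V_th| = 3.72 − 1.25 = 2.47 V.
Since V_SD = 0.67 V < V_ov = 2.47 V, the device is in the triode region.
I_D = k_p [V_ov · V_SD − ½ V_SD²] = 1.952 × [2.47 × 0.67 − 0.5 × 0.67²] = 2.79 mA.

Triode; I_D = 2.79 mA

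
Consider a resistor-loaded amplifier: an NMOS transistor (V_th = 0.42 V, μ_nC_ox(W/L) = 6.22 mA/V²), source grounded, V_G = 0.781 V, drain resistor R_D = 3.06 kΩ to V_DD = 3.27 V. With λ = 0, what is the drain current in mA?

I_D = 0.405 mA

V_GS = V_G = 0.781 V, so V_ov = 0.781 − 0.42 = 0.361 V.
Assume saturation: I_D = ½ k_n V_ov² = 0.5 × 6.22 × 0.361² = 0.405 mA, giving V_DS = V_DD − I_D R_D = 3.27 − 0.405 × 3.06 = 2.03 V.
V_DS = 2.03 V ≥ V_ov = 0.361 V, confirming saturation.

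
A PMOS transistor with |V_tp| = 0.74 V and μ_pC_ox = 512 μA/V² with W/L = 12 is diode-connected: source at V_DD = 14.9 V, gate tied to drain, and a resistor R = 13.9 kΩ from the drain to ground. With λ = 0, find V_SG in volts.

With gate tied to drain, V_SG = V_SD ≥ V_SG − |V_tp|, so the device is in saturation.
k_p = μ_pC_ox · (W/L) = 6.144 mA/V².
KCL at the drain: ½ k_p (V_SG − |V_tp|)² = (V_DD − V_SG)/R.
Let x = V_SG − 0.74. Then 42.7 x² + x − 14.16 = 0, giving x = 0.564 V (positive root), so V_SG = 1.3 V.
I_D = (V_DD − V_SG)/R = (14.9 − 1.3) / 13.9 = 0.978 mA.

V_SG = 1.30 V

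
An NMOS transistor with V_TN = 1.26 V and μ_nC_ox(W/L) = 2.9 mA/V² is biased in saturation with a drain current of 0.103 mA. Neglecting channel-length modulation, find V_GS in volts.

V_GS = 1.53 V

In saturation I_D = ½ k_n (V_GS − V_TN)², so V_GS − V_TN = √(2 I_D / k_n) = √(2 × 0.103 / 2.9) = 0.267 V.
V_GS = 1.26 + 0.267 = 1.53 V.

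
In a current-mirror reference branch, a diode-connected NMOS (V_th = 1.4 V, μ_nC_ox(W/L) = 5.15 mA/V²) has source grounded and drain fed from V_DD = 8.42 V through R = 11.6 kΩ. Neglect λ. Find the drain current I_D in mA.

With gate tied to drain, V_GS = V_DS ≥ V_GS − V_th, so the device is in saturation.
KCL at the drain: ½ k_n (V_GS − V_th)² = (V_DD − V_GS)/R.
Let x = V_GS − 1.4. Then 29.9 x² + x − 7.02 = 0, giving x = 0.468 V (positive root), so V_GS = 1.87 V.
I_D = (V_DD − V_GS)/R = (8.42 − 1.87) / 11.6 = 0.565 mA.

I_D = 0.565 mA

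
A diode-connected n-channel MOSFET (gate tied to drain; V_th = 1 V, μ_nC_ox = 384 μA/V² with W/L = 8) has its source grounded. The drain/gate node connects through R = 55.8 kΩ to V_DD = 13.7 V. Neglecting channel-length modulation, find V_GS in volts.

With gate tied to drain, V_GS = V_DS ≥ V_GS − V_th, so the device is in saturation.
k_n = μ_nC_ox · (W/L) = 3.072 mA/V².
KCL at the drain: ½ k_n (V_GS − V_th)² = (V_DD − V_GS)/R.
Let x = V_GS − 1. Then 85.7 x² + x − 12.7 = 0, giving x = 0.379 V (positive root), so V_GS = 1.38 V.
I_D = (V_DD − V_GS)/R = (13.7 − 1.38) / 55.8 = 0.221 mA.

V_GS = 1.38 V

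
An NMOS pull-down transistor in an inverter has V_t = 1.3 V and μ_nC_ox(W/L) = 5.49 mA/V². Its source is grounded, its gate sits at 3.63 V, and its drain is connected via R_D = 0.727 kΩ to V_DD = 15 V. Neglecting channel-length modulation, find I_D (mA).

V_GS = V_G = 3.63 V, so V_ov = 3.63 − 1.3 = 2.33 V.
Assume saturation: I_D = ½ k_n V_ov² = 0.5 × 5.49 × 2.33² = 14.9 mA, giving V_DS = V_DD − I_D R_D = 15 − 14.9 × 0.727 = 4.17 V.
V_DS = 4.17 V ≥ V_ov = 2.33 V, confirming saturation.

I_D = 14.9 mA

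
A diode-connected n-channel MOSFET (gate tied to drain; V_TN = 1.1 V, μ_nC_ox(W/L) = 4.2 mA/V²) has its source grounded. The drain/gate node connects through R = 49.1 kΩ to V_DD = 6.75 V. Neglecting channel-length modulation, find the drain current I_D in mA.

With gate tied to drain, V_GS = V_DS ≥ V_GS − V_TN, so the device is in saturation.
KCL at the drain: ½ k_n (V_GS − V_TN)² = (V_DD − V_GS)/R.
Let x = V_GS − 1.1. Then 103 x² + x − 5.65 = 0, giving x = 0.229 V (positive root), so V_GS = 1.33 V.
I_D = (V_DD − V_GS)/R = (6.75 − 1.33) / 49.1 = 0.11 mA.

I_D = 0.110 mA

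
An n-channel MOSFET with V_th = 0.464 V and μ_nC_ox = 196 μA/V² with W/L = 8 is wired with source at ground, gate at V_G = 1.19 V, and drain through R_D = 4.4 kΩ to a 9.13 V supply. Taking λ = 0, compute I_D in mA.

I_D = 0.413 mA

V_GS = V_G = 1.19 V, so V_ov = 1.19 − 0.464 = 0.726 V.
k_n = μ_nC_ox · (W/L) = 1.568 mA/V².
Assume saturation: I_D = ½ k_n V_ov² = 0.5 × 1.568 × 0.726² = 0.413 mA, giving V_DS = V_DD − I_D R_D = 9.13 − 0.413 × 4.4 = 7.31 V.
V_DS = 7.31 V ≥ V_ov = 0.726 V, confirming saturation.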